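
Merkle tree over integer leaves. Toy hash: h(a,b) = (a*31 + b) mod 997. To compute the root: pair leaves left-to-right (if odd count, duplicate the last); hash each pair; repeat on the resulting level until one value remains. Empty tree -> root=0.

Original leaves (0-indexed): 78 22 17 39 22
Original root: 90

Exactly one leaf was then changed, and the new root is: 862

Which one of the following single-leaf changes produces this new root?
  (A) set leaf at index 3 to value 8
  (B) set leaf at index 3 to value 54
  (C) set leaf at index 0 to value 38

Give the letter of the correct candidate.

Original leaves: [78, 22, 17, 39, 22]
Target new root: 862
Try each candidate change and compute the resulting root:
Candidate A: set leaf[3] = 8 -> leaves = [78, 22, 17, 8, 22]
  L0: [78, 22, 17, 8, 22]
  L1: h(78,22)=(78*31+22)%997=446 h(17,8)=(17*31+8)%997=535 h(22,22)=(22*31+22)%997=704 -> [446, 535, 704]
  L2: h(446,535)=(446*31+535)%997=403 h(704,704)=(704*31+704)%997=594 -> [403, 594]
  L3: h(403,594)=(403*31+594)%997=126 -> [126]
  root = 126 != target 862
Candidate B: set leaf[3] = 54 -> leaves = [78, 22, 17, 54, 22]
  L0: [78, 22, 17, 54, 22]
  L1: h(78,22)=(78*31+22)%997=446 h(17,54)=(17*31+54)%997=581 h(22,22)=(22*31+22)%997=704 -> [446, 581, 704]
  L2: h(446,581)=(446*31+581)%997=449 h(704,704)=(704*31+704)%997=594 -> [449, 594]
  L3: h(449,594)=(449*31+594)%997=555 -> [555]
  root = 555 != target 862
Candidate C: set leaf[0] = 38 -> leaves = [38, 22, 17, 39, 22]
  L0: [38, 22, 17, 39, 22]
  L1: h(38,22)=(38*31+22)%997=203 h(17,39)=(17*31+39)%997=566 h(22,22)=(22*31+22)%997=704 -> [203, 566, 704]
  L2: h(203,566)=(203*31+566)%997=877 h(704,704)=(704*31+704)%997=594 -> [877, 594]
  L3: h(877,594)=(877*31+594)%997=862 -> [862]
  root = 862 == target 862  ** MATCH **
Candidate C produces the target root.

Answer: C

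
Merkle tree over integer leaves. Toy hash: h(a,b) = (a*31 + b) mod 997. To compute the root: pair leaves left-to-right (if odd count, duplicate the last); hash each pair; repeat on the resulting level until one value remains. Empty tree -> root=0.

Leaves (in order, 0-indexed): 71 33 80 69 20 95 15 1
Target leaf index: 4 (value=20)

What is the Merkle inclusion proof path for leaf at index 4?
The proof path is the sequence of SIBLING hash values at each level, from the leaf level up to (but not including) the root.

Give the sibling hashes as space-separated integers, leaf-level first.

L0 (leaves): [71, 33, 80, 69, 20, 95, 15, 1], target index=4
L1: h(71,33)=(71*31+33)%997=240 [pair 0] h(80,69)=(80*31+69)%997=555 [pair 1] h(20,95)=(20*31+95)%997=715 [pair 2] h(15,1)=(15*31+1)%997=466 [pair 3] -> [240, 555, 715, 466]
  Sibling for proof at L0: 95
L2: h(240,555)=(240*31+555)%997=19 [pair 0] h(715,466)=(715*31+466)%997=697 [pair 1] -> [19, 697]
  Sibling for proof at L1: 466
L3: h(19,697)=(19*31+697)%997=289 [pair 0] -> [289]
  Sibling for proof at L2: 19
Root: 289
Proof path (sibling hashes from leaf to root): [95, 466, 19]

Answer: 95 466 19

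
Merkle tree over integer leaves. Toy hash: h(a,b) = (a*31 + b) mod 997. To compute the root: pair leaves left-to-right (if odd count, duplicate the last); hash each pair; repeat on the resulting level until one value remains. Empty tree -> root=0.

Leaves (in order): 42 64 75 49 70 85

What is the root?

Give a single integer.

L0: [42, 64, 75, 49, 70, 85]
L1: h(42,64)=(42*31+64)%997=369 h(75,49)=(75*31+49)%997=380 h(70,85)=(70*31+85)%997=261 -> [369, 380, 261]
L2: h(369,380)=(369*31+380)%997=852 h(261,261)=(261*31+261)%997=376 -> [852, 376]
L3: h(852,376)=(852*31+376)%997=866 -> [866]

Answer: 866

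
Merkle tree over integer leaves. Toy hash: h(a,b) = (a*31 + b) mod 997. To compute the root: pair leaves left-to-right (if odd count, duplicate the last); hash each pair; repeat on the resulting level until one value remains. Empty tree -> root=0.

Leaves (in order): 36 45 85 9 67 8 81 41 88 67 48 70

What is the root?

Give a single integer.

L0: [36, 45, 85, 9, 67, 8, 81, 41, 88, 67, 48, 70]
L1: h(36,45)=(36*31+45)%997=164 h(85,9)=(85*31+9)%997=650 h(67,8)=(67*31+8)%997=91 h(81,41)=(81*31+41)%997=558 h(88,67)=(88*31+67)%997=801 h(48,70)=(48*31+70)%997=561 -> [164, 650, 91, 558, 801, 561]
L2: h(164,650)=(164*31+650)%997=749 h(91,558)=(91*31+558)%997=388 h(801,561)=(801*31+561)%997=467 -> [749, 388, 467]
L3: h(749,388)=(749*31+388)%997=676 h(467,467)=(467*31+467)%997=986 -> [676, 986]
L4: h(676,986)=(676*31+986)%997=8 -> [8]

Answer: 8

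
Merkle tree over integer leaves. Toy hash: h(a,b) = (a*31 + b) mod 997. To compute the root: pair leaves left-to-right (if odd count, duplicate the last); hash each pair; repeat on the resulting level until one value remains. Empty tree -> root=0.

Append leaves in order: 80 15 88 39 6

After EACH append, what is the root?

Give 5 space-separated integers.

After append 80 (leaves=[80]):
  L0: [80]
  root=80
After append 15 (leaves=[80, 15]):
  L0: [80, 15]
  L1: h(80,15)=(80*31+15)%997=501 -> [501]
  root=501
After append 88 (leaves=[80, 15, 88]):
  L0: [80, 15, 88]
  L1: h(80,15)=(80*31+15)%997=501 h(88,88)=(88*31+88)%997=822 -> [501, 822]
  L2: h(501,822)=(501*31+822)%997=401 -> [401]
  root=401
After append 39 (leaves=[80, 15, 88, 39]):
  L0: [80, 15, 88, 39]
  L1: h(80,15)=(80*31+15)%997=501 h(88,39)=(88*31+39)%997=773 -> [501, 773]
  L2: h(501,773)=(501*31+773)%997=352 -> [352]
  root=352
After append 6 (leaves=[80, 15, 88, 39, 6]):
  L0: [80, 15, 88, 39, 6]
  L1: h(80,15)=(80*31+15)%997=501 h(88,39)=(88*31+39)%997=773 h(6,6)=(6*31+6)%997=192 -> [501, 773, 192]
  L2: h(501,773)=(501*31+773)%997=352 h(192,192)=(192*31+192)%997=162 -> [352, 162]
  L3: h(352,162)=(352*31+162)%997=107 -> [107]
  root=107

Answer: 80 501 401 352 107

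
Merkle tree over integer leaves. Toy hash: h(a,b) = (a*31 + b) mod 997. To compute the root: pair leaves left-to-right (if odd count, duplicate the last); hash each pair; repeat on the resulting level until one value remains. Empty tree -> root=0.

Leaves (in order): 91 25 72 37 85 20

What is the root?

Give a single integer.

L0: [91, 25, 72, 37, 85, 20]
L1: h(91,25)=(91*31+25)%997=852 h(72,37)=(72*31+37)%997=275 h(85,20)=(85*31+20)%997=661 -> [852, 275, 661]
L2: h(852,275)=(852*31+275)%997=765 h(661,661)=(661*31+661)%997=215 -> [765, 215]
L3: h(765,215)=(765*31+215)%997=2 -> [2]

Answer: 2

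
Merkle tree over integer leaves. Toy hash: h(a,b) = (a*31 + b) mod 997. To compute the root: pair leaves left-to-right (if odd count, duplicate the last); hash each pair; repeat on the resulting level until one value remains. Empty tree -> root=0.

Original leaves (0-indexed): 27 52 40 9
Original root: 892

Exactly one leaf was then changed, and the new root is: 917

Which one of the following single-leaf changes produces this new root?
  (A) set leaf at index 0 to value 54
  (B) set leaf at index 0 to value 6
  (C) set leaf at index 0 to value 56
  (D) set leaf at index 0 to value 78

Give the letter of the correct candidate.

Original leaves: [27, 52, 40, 9]
Target new root: 917
Try each candidate change and compute the resulting root:
Candidate A: set leaf[0] = 54 -> leaves = [54, 52, 40, 9]
  L0: [54, 52, 40, 9]
  L1: h(54,52)=(54*31+52)%997=729 h(40,9)=(40*31+9)%997=252 -> [729, 252]
  L2: h(729,252)=(729*31+252)%997=917 -> [917]
  root = 917 == target 917  ** MATCH **
Candidate B: set leaf[0] = 6 -> leaves = [6, 52, 40, 9]
  L0: [6, 52, 40, 9]
  L1: h(6,52)=(6*31+52)%997=238 h(40,9)=(40*31+9)%997=252 -> [238, 252]
  L2: h(238,252)=(238*31+252)%997=651 -> [651]
  root = 651 != target 917
Candidate C: set leaf[0] = 56 -> leaves = [56, 52, 40, 9]
  L0: [56, 52, 40, 9]
  L1: h(56,52)=(56*31+52)%997=791 h(40,9)=(40*31+9)%997=252 -> [791, 252]
  L2: h(791,252)=(791*31+252)%997=845 -> [845]
  root = 845 != target 917
Candidate D: set leaf[0] = 78 -> leaves = [78, 52, 40, 9]
  L0: [78, 52, 40, 9]
  L1: h(78,52)=(78*31+52)%997=476 h(40,9)=(40*31+9)%997=252 -> [476, 252]
  L2: h(476,252)=(476*31+252)%997=53 -> [53]
  root = 53 != target 917
Candidate A produces the target root.

Answer: A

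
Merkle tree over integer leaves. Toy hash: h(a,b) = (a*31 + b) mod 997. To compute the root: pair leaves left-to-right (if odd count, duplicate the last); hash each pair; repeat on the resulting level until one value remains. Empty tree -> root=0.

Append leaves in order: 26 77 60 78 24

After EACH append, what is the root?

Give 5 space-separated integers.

After append 26 (leaves=[26]):
  L0: [26]
  root=26
After append 77 (leaves=[26, 77]):
  L0: [26, 77]
  L1: h(26,77)=(26*31+77)%997=883 -> [883]
  root=883
After append 60 (leaves=[26, 77, 60]):
  L0: [26, 77, 60]
  L1: h(26,77)=(26*31+77)%997=883 h(60,60)=(60*31+60)%997=923 -> [883, 923]
  L2: h(883,923)=(883*31+923)%997=380 -> [380]
  root=380
After append 78 (leaves=[26, 77, 60, 78]):
  L0: [26, 77, 60, 78]
  L1: h(26,77)=(26*31+77)%997=883 h(60,78)=(60*31+78)%997=941 -> [883, 941]
  L2: h(883,941)=(883*31+941)%997=398 -> [398]
  root=398
After append 24 (leaves=[26, 77, 60, 78, 24]):
  L0: [26, 77, 60, 78, 24]
  L1: h(26,77)=(26*31+77)%997=883 h(60,78)=(60*31+78)%997=941 h(24,24)=(24*31+24)%997=768 -> [883, 941, 768]
  L2: h(883,941)=(883*31+941)%997=398 h(768,768)=(768*31+768)%997=648 -> [398, 648]
  L3: h(398,648)=(398*31+648)%997=25 -> [25]
  root=25

Answer: 26 883 380 398 25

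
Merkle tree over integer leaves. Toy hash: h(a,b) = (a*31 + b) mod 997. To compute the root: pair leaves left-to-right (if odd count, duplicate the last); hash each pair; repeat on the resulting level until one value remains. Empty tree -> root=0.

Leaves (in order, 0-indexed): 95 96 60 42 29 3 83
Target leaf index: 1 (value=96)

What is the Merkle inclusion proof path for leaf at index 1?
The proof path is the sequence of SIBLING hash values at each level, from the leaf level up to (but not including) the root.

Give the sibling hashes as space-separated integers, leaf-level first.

L0 (leaves): [95, 96, 60, 42, 29, 3, 83], target index=1
L1: h(95,96)=(95*31+96)%997=50 [pair 0] h(60,42)=(60*31+42)%997=905 [pair 1] h(29,3)=(29*31+3)%997=902 [pair 2] h(83,83)=(83*31+83)%997=662 [pair 3] -> [50, 905, 902, 662]
  Sibling for proof at L0: 95
L2: h(50,905)=(50*31+905)%997=461 [pair 0] h(902,662)=(902*31+662)%997=708 [pair 1] -> [461, 708]
  Sibling for proof at L1: 905
L3: h(461,708)=(461*31+708)%997=44 [pair 0] -> [44]
  Sibling for proof at L2: 708
Root: 44
Proof path (sibling hashes from leaf to root): [95, 905, 708]

Answer: 95 905 708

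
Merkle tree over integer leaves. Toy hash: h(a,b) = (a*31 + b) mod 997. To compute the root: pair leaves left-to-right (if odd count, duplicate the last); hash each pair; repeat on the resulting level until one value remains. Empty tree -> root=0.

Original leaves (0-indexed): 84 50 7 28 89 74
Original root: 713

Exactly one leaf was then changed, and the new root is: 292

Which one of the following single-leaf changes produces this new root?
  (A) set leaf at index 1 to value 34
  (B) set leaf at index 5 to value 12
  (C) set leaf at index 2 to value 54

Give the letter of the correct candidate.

Original leaves: [84, 50, 7, 28, 89, 74]
Target new root: 292
Try each candidate change and compute the resulting root:
Candidate A: set leaf[1] = 34 -> leaves = [84, 34, 7, 28, 89, 74]
  L0: [84, 34, 7, 28, 89, 74]
  L1: h(84,34)=(84*31+34)%997=644 h(7,28)=(7*31+28)%997=245 h(89,74)=(89*31+74)%997=839 -> [644, 245, 839]
  L2: h(644,245)=(644*31+245)%997=269 h(839,839)=(839*31+839)%997=926 -> [269, 926]
  L3: h(269,926)=(269*31+926)%997=292 -> [292]
  root = 292 == target 292  ** MATCH **
Candidate B: set leaf[5] = 12 -> leaves = [84, 50, 7, 28, 89, 12]
  L0: [84, 50, 7, 28, 89, 12]
  L1: h(84,50)=(84*31+50)%997=660 h(7,28)=(7*31+28)%997=245 h(89,12)=(89*31+12)%997=777 -> [660, 245, 777]
  L2: h(660,245)=(660*31+245)%997=765 h(777,777)=(777*31+777)%997=936 -> [765, 936]
  L3: h(765,936)=(765*31+936)%997=723 -> [723]
  root = 723 != target 292
Candidate C: set leaf[2] = 54 -> leaves = [84, 50, 54, 28, 89, 74]
  L0: [84, 50, 54, 28, 89, 74]
  L1: h(84,50)=(84*31+50)%997=660 h(54,28)=(54*31+28)%997=705 h(89,74)=(89*31+74)%997=839 -> [660, 705, 839]
  L2: h(660,705)=(660*31+705)%997=228 h(839,839)=(839*31+839)%997=926 -> [228, 926]
  L3: h(228,926)=(228*31+926)%997=18 -> [18]
  root = 18 != target 292
Candidate A produces the target root.

Answer: A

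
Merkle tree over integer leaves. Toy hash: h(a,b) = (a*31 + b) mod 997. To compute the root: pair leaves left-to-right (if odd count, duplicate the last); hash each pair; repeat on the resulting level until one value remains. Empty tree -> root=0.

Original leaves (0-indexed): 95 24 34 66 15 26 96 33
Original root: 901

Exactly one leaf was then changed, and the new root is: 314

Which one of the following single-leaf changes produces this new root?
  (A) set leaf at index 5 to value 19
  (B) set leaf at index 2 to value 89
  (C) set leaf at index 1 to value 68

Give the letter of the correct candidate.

Answer: C

Derivation:
Original leaves: [95, 24, 34, 66, 15, 26, 96, 33]
Target new root: 314
Try each candidate change and compute the resulting root:
Candidate A: set leaf[5] = 19 -> leaves = [95, 24, 34, 66, 15, 19, 96, 33]
  L0: [95, 24, 34, 66, 15, 19, 96, 33]
  L1: h(95,24)=(95*31+24)%997=975 h(34,66)=(34*31+66)%997=123 h(15,19)=(15*31+19)%997=484 h(96,33)=(96*31+33)%997=18 -> [975, 123, 484, 18]
  L2: h(975,123)=(975*31+123)%997=438 h(484,18)=(484*31+18)%997=67 -> [438, 67]
  L3: h(438,67)=(438*31+67)%997=684 -> [684]
  root = 684 != target 314
Candidate B: set leaf[2] = 89 -> leaves = [95, 24, 89, 66, 15, 26, 96, 33]
  L0: [95, 24, 89, 66, 15, 26, 96, 33]
  L1: h(95,24)=(95*31+24)%997=975 h(89,66)=(89*31+66)%997=831 h(15,26)=(15*31+26)%997=491 h(96,33)=(96*31+33)%997=18 -> [975, 831, 491, 18]
  L2: h(975,831)=(975*31+831)%997=149 h(491,18)=(491*31+18)%997=284 -> [149, 284]
  L3: h(149,284)=(149*31+284)%997=915 -> [915]
  root = 915 != target 314
Candidate C: set leaf[1] = 68 -> leaves = [95, 68, 34, 66, 15, 26, 96, 33]
  L0: [95, 68, 34, 66, 15, 26, 96, 33]
  L1: h(95,68)=(95*31+68)%997=22 h(34,66)=(34*31+66)%997=123 h(15,26)=(15*31+26)%997=491 h(96,33)=(96*31+33)%997=18 -> [22, 123, 491, 18]
  L2: h(22,123)=(22*31+123)%997=805 h(491,18)=(491*31+18)%997=284 -> [805, 284]
  L3: h(805,284)=(805*31+284)%997=314 -> [314]
  root = 314 == target 314  ** MATCH **
Candidate C produces the target root.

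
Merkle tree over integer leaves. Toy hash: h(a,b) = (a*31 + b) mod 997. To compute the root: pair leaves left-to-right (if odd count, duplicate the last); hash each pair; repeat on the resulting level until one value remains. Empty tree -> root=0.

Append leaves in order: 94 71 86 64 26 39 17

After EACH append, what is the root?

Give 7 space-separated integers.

Answer: 94 991 572 550 803 222 918

Derivation:
After append 94 (leaves=[94]):
  L0: [94]
  root=94
After append 71 (leaves=[94, 71]):
  L0: [94, 71]
  L1: h(94,71)=(94*31+71)%997=991 -> [991]
  root=991
After append 86 (leaves=[94, 71, 86]):
  L0: [94, 71, 86]
  L1: h(94,71)=(94*31+71)%997=991 h(86,86)=(86*31+86)%997=758 -> [991, 758]
  L2: h(991,758)=(991*31+758)%997=572 -> [572]
  root=572
After append 64 (leaves=[94, 71, 86, 64]):
  L0: [94, 71, 86, 64]
  L1: h(94,71)=(94*31+71)%997=991 h(86,64)=(86*31+64)%997=736 -> [991, 736]
  L2: h(991,736)=(991*31+736)%997=550 -> [550]
  root=550
After append 26 (leaves=[94, 71, 86, 64, 26]):
  L0: [94, 71, 86, 64, 26]
  L1: h(94,71)=(94*31+71)%997=991 h(86,64)=(86*31+64)%997=736 h(26,26)=(26*31+26)%997=832 -> [991, 736, 832]
  L2: h(991,736)=(991*31+736)%997=550 h(832,832)=(832*31+832)%997=702 -> [550, 702]
  L3: h(550,702)=(550*31+702)%997=803 -> [803]
  root=803
After append 39 (leaves=[94, 71, 86, 64, 26, 39]):
  L0: [94, 71, 86, 64, 26, 39]
  L1: h(94,71)=(94*31+71)%997=991 h(86,64)=(86*31+64)%997=736 h(26,39)=(26*31+39)%997=845 -> [991, 736, 845]
  L2: h(991,736)=(991*31+736)%997=550 h(845,845)=(845*31+845)%997=121 -> [550, 121]
  L3: h(550,121)=(550*31+121)%997=222 -> [222]
  root=222
After append 17 (leaves=[94, 71, 86, 64, 26, 39, 17]):
  L0: [94, 71, 86, 64, 26, 39, 17]
  L1: h(94,71)=(94*31+71)%997=991 h(86,64)=(86*31+64)%997=736 h(26,39)=(26*31+39)%997=845 h(17,17)=(17*31+17)%997=544 -> [991, 736, 845, 544]
  L2: h(991,736)=(991*31+736)%997=550 h(845,544)=(845*31+544)%997=817 -> [550, 817]
  L3: h(550,817)=(550*31+817)%997=918 -> [918]
  root=918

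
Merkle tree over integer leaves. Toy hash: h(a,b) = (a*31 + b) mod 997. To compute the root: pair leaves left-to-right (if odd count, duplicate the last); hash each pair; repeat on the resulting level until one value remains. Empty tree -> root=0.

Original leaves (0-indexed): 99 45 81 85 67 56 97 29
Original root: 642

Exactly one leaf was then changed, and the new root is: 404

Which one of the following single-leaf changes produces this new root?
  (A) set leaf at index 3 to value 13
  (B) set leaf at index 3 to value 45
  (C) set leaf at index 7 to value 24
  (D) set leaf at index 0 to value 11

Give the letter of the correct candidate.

Original leaves: [99, 45, 81, 85, 67, 56, 97, 29]
Target new root: 404
Try each candidate change and compute the resulting root:
Candidate A: set leaf[3] = 13 -> leaves = [99, 45, 81, 13, 67, 56, 97, 29]
  L0: [99, 45, 81, 13, 67, 56, 97, 29]
  L1: h(99,45)=(99*31+45)%997=123 h(81,13)=(81*31+13)%997=530 h(67,56)=(67*31+56)%997=139 h(97,29)=(97*31+29)%997=45 -> [123, 530, 139, 45]
  L2: h(123,530)=(123*31+530)%997=355 h(139,45)=(139*31+45)%997=366 -> [355, 366]
  L3: h(355,366)=(355*31+366)%997=404 -> [404]
  root = 404 == target 404  ** MATCH **
Candidate B: set leaf[3] = 45 -> leaves = [99, 45, 81, 45, 67, 56, 97, 29]
  L0: [99, 45, 81, 45, 67, 56, 97, 29]
  L1: h(99,45)=(99*31+45)%997=123 h(81,45)=(81*31+45)%997=562 h(67,56)=(67*31+56)%997=139 h(97,29)=(97*31+29)%997=45 -> [123, 562, 139, 45]
  L2: h(123,562)=(123*31+562)%997=387 h(139,45)=(139*31+45)%997=366 -> [387, 366]
  L3: h(387,366)=(387*31+366)%997=399 -> [399]
  root = 399 != target 404
Candidate C: set leaf[7] = 24 -> leaves = [99, 45, 81, 85, 67, 56, 97, 24]
  L0: [99, 45, 81, 85, 67, 56, 97, 24]
  L1: h(99,45)=(99*31+45)%997=123 h(81,85)=(81*31+85)%997=602 h(67,56)=(67*31+56)%997=139 h(97,24)=(97*31+24)%997=40 -> [123, 602, 139, 40]
  L2: h(123,602)=(123*31+602)%997=427 h(139,40)=(139*31+40)%997=361 -> [427, 361]
  L3: h(427,361)=(427*31+361)%997=637 -> [637]
  root = 637 != target 404
Candidate D: set leaf[0] = 11 -> leaves = [11, 45, 81, 85, 67, 56, 97, 29]
  L0: [11, 45, 81, 85, 67, 56, 97, 29]
  L1: h(11,45)=(11*31+45)%997=386 h(81,85)=(81*31+85)%997=602 h(67,56)=(67*31+56)%997=139 h(97,29)=(97*31+29)%997=45 -> [386, 602, 139, 45]
  L2: h(386,602)=(386*31+602)%997=604 h(139,45)=(139*31+45)%997=366 -> [604, 366]
  L3: h(604,366)=(604*31+366)%997=147 -> [147]
  root = 147 != target 404
Candidate A produces the target root.

Answer: A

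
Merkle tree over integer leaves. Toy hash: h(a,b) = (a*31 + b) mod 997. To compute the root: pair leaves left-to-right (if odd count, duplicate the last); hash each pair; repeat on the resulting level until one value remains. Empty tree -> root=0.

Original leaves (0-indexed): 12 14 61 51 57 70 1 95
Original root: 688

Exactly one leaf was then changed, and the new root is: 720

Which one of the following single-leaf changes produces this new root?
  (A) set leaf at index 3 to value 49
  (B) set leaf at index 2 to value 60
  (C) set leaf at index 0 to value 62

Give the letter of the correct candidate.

Original leaves: [12, 14, 61, 51, 57, 70, 1, 95]
Target new root: 720
Try each candidate change and compute the resulting root:
Candidate A: set leaf[3] = 49 -> leaves = [12, 14, 61, 49, 57, 70, 1, 95]
  L0: [12, 14, 61, 49, 57, 70, 1, 95]
  L1: h(12,14)=(12*31+14)%997=386 h(61,49)=(61*31+49)%997=943 h(57,70)=(57*31+70)%997=840 h(1,95)=(1*31+95)%997=126 -> [386, 943, 840, 126]
  L2: h(386,943)=(386*31+943)%997=945 h(840,126)=(840*31+126)%997=244 -> [945, 244]
  L3: h(945,244)=(945*31+244)%997=626 -> [626]
  root = 626 != target 720
Candidate B: set leaf[2] = 60 -> leaves = [12, 14, 60, 51, 57, 70, 1, 95]
  L0: [12, 14, 60, 51, 57, 70, 1, 95]
  L1: h(12,14)=(12*31+14)%997=386 h(60,51)=(60*31+51)%997=914 h(57,70)=(57*31+70)%997=840 h(1,95)=(1*31+95)%997=126 -> [386, 914, 840, 126]
  L2: h(386,914)=(386*31+914)%997=916 h(840,126)=(840*31+126)%997=244 -> [916, 244]
  L3: h(916,244)=(916*31+244)%997=724 -> [724]
  root = 724 != target 720
Candidate C: set leaf[0] = 62 -> leaves = [62, 14, 61, 51, 57, 70, 1, 95]
  L0: [62, 14, 61, 51, 57, 70, 1, 95]
  L1: h(62,14)=(62*31+14)%997=939 h(61,51)=(61*31+51)%997=945 h(57,70)=(57*31+70)%997=840 h(1,95)=(1*31+95)%997=126 -> [939, 945, 840, 126]
  L2: h(939,945)=(939*31+945)%997=144 h(840,126)=(840*31+126)%997=244 -> [144, 244]
  L3: h(144,244)=(144*31+244)%997=720 -> [720]
  root = 720 == target 720  ** MATCH **
Candidate C produces the target root.

Answer: C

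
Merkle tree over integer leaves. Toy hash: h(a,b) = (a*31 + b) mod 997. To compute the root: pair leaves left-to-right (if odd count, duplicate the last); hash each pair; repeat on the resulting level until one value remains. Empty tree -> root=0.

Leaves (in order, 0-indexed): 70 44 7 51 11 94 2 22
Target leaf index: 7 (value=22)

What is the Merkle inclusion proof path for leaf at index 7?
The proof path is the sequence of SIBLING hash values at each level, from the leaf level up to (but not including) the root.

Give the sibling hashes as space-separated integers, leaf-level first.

Answer: 2 435 109

Derivation:
L0 (leaves): [70, 44, 7, 51, 11, 94, 2, 22], target index=7
L1: h(70,44)=(70*31+44)%997=220 [pair 0] h(7,51)=(7*31+51)%997=268 [pair 1] h(11,94)=(11*31+94)%997=435 [pair 2] h(2,22)=(2*31+22)%997=84 [pair 3] -> [220, 268, 435, 84]
  Sibling for proof at L0: 2
L2: h(220,268)=(220*31+268)%997=109 [pair 0] h(435,84)=(435*31+84)%997=608 [pair 1] -> [109, 608]
  Sibling for proof at L1: 435
L3: h(109,608)=(109*31+608)%997=996 [pair 0] -> [996]
  Sibling for proof at L2: 109
Root: 996
Proof path (sibling hashes from leaf to root): [2, 435, 109]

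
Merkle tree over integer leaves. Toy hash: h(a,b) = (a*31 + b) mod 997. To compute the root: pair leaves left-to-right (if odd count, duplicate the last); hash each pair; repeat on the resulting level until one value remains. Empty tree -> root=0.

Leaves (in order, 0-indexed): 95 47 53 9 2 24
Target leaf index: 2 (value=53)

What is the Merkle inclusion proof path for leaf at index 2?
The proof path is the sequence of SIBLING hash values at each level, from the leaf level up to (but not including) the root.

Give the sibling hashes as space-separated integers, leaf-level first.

Answer: 9 1 758

Derivation:
L0 (leaves): [95, 47, 53, 9, 2, 24], target index=2
L1: h(95,47)=(95*31+47)%997=1 [pair 0] h(53,9)=(53*31+9)%997=655 [pair 1] h(2,24)=(2*31+24)%997=86 [pair 2] -> [1, 655, 86]
  Sibling for proof at L0: 9
L2: h(1,655)=(1*31+655)%997=686 [pair 0] h(86,86)=(86*31+86)%997=758 [pair 1] -> [686, 758]
  Sibling for proof at L1: 1
L3: h(686,758)=(686*31+758)%997=90 [pair 0] -> [90]
  Sibling for proof at L2: 758
Root: 90
Proof path (sibling hashes from leaf to root): [9, 1, 758]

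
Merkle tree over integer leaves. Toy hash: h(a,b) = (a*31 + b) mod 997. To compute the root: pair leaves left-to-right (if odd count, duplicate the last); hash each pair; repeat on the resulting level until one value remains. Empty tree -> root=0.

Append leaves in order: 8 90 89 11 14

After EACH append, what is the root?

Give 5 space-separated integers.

After append 8 (leaves=[8]):
  L0: [8]
  root=8
After append 90 (leaves=[8, 90]):
  L0: [8, 90]
  L1: h(8,90)=(8*31+90)%997=338 -> [338]
  root=338
After append 89 (leaves=[8, 90, 89]):
  L0: [8, 90, 89]
  L1: h(8,90)=(8*31+90)%997=338 h(89,89)=(89*31+89)%997=854 -> [338, 854]
  L2: h(338,854)=(338*31+854)%997=365 -> [365]
  root=365
After append 11 (leaves=[8, 90, 89, 11]):
  L0: [8, 90, 89, 11]
  L1: h(8,90)=(8*31+90)%997=338 h(89,11)=(89*31+11)%997=776 -> [338, 776]
  L2: h(338,776)=(338*31+776)%997=287 -> [287]
  root=287
After append 14 (leaves=[8, 90, 89, 11, 14]):
  L0: [8, 90, 89, 11, 14]
  L1: h(8,90)=(8*31+90)%997=338 h(89,11)=(89*31+11)%997=776 h(14,14)=(14*31+14)%997=448 -> [338, 776, 448]
  L2: h(338,776)=(338*31+776)%997=287 h(448,448)=(448*31+448)%997=378 -> [287, 378]
  L3: h(287,378)=(287*31+378)%997=302 -> [302]
  root=302

Answer: 8 338 365 287 302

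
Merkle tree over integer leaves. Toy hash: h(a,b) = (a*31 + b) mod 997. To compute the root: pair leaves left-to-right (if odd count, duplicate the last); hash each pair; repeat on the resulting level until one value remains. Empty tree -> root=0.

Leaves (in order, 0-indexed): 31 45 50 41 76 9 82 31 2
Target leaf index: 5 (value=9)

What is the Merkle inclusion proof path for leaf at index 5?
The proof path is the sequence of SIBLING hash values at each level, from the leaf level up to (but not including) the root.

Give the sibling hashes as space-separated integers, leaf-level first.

L0 (leaves): [31, 45, 50, 41, 76, 9, 82, 31, 2], target index=5
L1: h(31,45)=(31*31+45)%997=9 [pair 0] h(50,41)=(50*31+41)%997=594 [pair 1] h(76,9)=(76*31+9)%997=371 [pair 2] h(82,31)=(82*31+31)%997=579 [pair 3] h(2,2)=(2*31+2)%997=64 [pair 4] -> [9, 594, 371, 579, 64]
  Sibling for proof at L0: 76
L2: h(9,594)=(9*31+594)%997=873 [pair 0] h(371,579)=(371*31+579)%997=116 [pair 1] h(64,64)=(64*31+64)%997=54 [pair 2] -> [873, 116, 54]
  Sibling for proof at L1: 579
L3: h(873,116)=(873*31+116)%997=260 [pair 0] h(54,54)=(54*31+54)%997=731 [pair 1] -> [260, 731]
  Sibling for proof at L2: 873
L4: h(260,731)=(260*31+731)%997=815 [pair 0] -> [815]
  Sibling for proof at L3: 731
Root: 815
Proof path (sibling hashes from leaf to root): [76, 579, 873, 731]

Answer: 76 579 873 731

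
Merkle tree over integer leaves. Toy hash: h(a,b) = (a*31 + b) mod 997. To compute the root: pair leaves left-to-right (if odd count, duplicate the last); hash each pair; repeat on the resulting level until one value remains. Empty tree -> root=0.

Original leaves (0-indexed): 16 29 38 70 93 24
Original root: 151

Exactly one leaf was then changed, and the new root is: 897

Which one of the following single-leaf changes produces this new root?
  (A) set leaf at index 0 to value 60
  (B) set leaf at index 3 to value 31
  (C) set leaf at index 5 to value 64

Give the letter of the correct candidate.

Original leaves: [16, 29, 38, 70, 93, 24]
Target new root: 897
Try each candidate change and compute the resulting root:
Candidate A: set leaf[0] = 60 -> leaves = [60, 29, 38, 70, 93, 24]
  L0: [60, 29, 38, 70, 93, 24]
  L1: h(60,29)=(60*31+29)%997=892 h(38,70)=(38*31+70)%997=251 h(93,24)=(93*31+24)%997=913 -> [892, 251, 913]
  L2: h(892,251)=(892*31+251)%997=984 h(913,913)=(913*31+913)%997=303 -> [984, 303]
  L3: h(984,303)=(984*31+303)%997=897 -> [897]
  root = 897 == target 897  ** MATCH **
Candidate B: set leaf[3] = 31 -> leaves = [16, 29, 38, 31, 93, 24]
  L0: [16, 29, 38, 31, 93, 24]
  L1: h(16,29)=(16*31+29)%997=525 h(38,31)=(38*31+31)%997=212 h(93,24)=(93*31+24)%997=913 -> [525, 212, 913]
  L2: h(525,212)=(525*31+212)%997=535 h(913,913)=(913*31+913)%997=303 -> [535, 303]
  L3: h(535,303)=(535*31+303)%997=936 -> [936]
  root = 936 != target 897
Candidate C: set leaf[5] = 64 -> leaves = [16, 29, 38, 70, 93, 64]
  L0: [16, 29, 38, 70, 93, 64]
  L1: h(16,29)=(16*31+29)%997=525 h(38,70)=(38*31+70)%997=251 h(93,64)=(93*31+64)%997=953 -> [525, 251, 953]
  L2: h(525,251)=(525*31+251)%997=574 h(953,953)=(953*31+953)%997=586 -> [574, 586]
  L3: h(574,586)=(574*31+586)%997=434 -> [434]
  root = 434 != target 897
Candidate A produces the target root.

Answer: A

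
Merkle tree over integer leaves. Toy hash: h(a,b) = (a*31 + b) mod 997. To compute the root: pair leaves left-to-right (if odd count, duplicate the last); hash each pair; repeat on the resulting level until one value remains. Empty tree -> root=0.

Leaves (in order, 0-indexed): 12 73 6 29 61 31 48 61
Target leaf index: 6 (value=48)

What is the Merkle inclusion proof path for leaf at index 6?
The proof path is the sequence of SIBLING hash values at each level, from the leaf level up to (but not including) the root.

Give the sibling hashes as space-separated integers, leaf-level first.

Answer: 61 925 52

Derivation:
L0 (leaves): [12, 73, 6, 29, 61, 31, 48, 61], target index=6
L1: h(12,73)=(12*31+73)%997=445 [pair 0] h(6,29)=(6*31+29)%997=215 [pair 1] h(61,31)=(61*31+31)%997=925 [pair 2] h(48,61)=(48*31+61)%997=552 [pair 3] -> [445, 215, 925, 552]
  Sibling for proof at L0: 61
L2: h(445,215)=(445*31+215)%997=52 [pair 0] h(925,552)=(925*31+552)%997=314 [pair 1] -> [52, 314]
  Sibling for proof at L1: 925
L3: h(52,314)=(52*31+314)%997=929 [pair 0] -> [929]
  Sibling for proof at L2: 52
Root: 929
Proof path (sibling hashes from leaf to root): [61, 925, 52]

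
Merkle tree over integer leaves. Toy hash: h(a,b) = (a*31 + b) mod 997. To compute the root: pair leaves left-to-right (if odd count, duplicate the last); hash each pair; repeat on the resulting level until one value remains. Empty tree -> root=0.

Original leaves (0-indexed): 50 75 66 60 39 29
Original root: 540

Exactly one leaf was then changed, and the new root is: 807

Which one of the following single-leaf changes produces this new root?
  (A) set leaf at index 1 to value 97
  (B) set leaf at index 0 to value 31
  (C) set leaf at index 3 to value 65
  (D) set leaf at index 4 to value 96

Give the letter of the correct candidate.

Original leaves: [50, 75, 66, 60, 39, 29]
Target new root: 807
Try each candidate change and compute the resulting root:
Candidate A: set leaf[1] = 97 -> leaves = [50, 97, 66, 60, 39, 29]
  L0: [50, 97, 66, 60, 39, 29]
  L1: h(50,97)=(50*31+97)%997=650 h(66,60)=(66*31+60)%997=112 h(39,29)=(39*31+29)%997=241 -> [650, 112, 241]
  L2: h(650,112)=(650*31+112)%997=322 h(241,241)=(241*31+241)%997=733 -> [322, 733]
  L3: h(322,733)=(322*31+733)%997=745 -> [745]
  root = 745 != target 807
Candidate B: set leaf[0] = 31 -> leaves = [31, 75, 66, 60, 39, 29]
  L0: [31, 75, 66, 60, 39, 29]
  L1: h(31,75)=(31*31+75)%997=39 h(66,60)=(66*31+60)%997=112 h(39,29)=(39*31+29)%997=241 -> [39, 112, 241]
  L2: h(39,112)=(39*31+112)%997=324 h(241,241)=(241*31+241)%997=733 -> [324, 733]
  L3: h(324,733)=(324*31+733)%997=807 -> [807]
  root = 807 == target 807  ** MATCH **
Candidate C: set leaf[3] = 65 -> leaves = [50, 75, 66, 65, 39, 29]
  L0: [50, 75, 66, 65, 39, 29]
  L1: h(50,75)=(50*31+75)%997=628 h(66,65)=(66*31+65)%997=117 h(39,29)=(39*31+29)%997=241 -> [628, 117, 241]
  L2: h(628,117)=(628*31+117)%997=642 h(241,241)=(241*31+241)%997=733 -> [642, 733]
  L3: h(642,733)=(642*31+733)%997=695 -> [695]
  root = 695 != target 807
Candidate D: set leaf[4] = 96 -> leaves = [50, 75, 66, 60, 96, 29]
  L0: [50, 75, 66, 60, 96, 29]
  L1: h(50,75)=(50*31+75)%997=628 h(66,60)=(66*31+60)%997=112 h(96,29)=(96*31+29)%997=14 -> [628, 112, 14]
  L2: h(628,112)=(628*31+112)%997=637 h(14,14)=(14*31+14)%997=448 -> [637, 448]
  L3: h(637,448)=(637*31+448)%997=255 -> [255]
  root = 255 != target 807
Candidate B produces the target root.

Answer: B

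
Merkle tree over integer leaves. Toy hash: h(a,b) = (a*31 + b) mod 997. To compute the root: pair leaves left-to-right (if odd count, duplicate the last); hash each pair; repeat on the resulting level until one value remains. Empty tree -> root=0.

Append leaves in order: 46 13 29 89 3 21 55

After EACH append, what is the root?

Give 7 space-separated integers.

After append 46 (leaves=[46]):
  L0: [46]
  root=46
After append 13 (leaves=[46, 13]):
  L0: [46, 13]
  L1: h(46,13)=(46*31+13)%997=442 -> [442]
  root=442
After append 29 (leaves=[46, 13, 29]):
  L0: [46, 13, 29]
  L1: h(46,13)=(46*31+13)%997=442 h(29,29)=(29*31+29)%997=928 -> [442, 928]
  L2: h(442,928)=(442*31+928)%997=672 -> [672]
  root=672
After append 89 (leaves=[46, 13, 29, 89]):
  L0: [46, 13, 29, 89]
  L1: h(46,13)=(46*31+13)%997=442 h(29,89)=(29*31+89)%997=988 -> [442, 988]
  L2: h(442,988)=(442*31+988)%997=732 -> [732]
  root=732
After append 3 (leaves=[46, 13, 29, 89, 3]):
  L0: [46, 13, 29, 89, 3]
  L1: h(46,13)=(46*31+13)%997=442 h(29,89)=(29*31+89)%997=988 h(3,3)=(3*31+3)%997=96 -> [442, 988, 96]
  L2: h(442,988)=(442*31+988)%997=732 h(96,96)=(96*31+96)%997=81 -> [732, 81]
  L3: h(732,81)=(732*31+81)%997=839 -> [839]
  root=839
After append 21 (leaves=[46, 13, 29, 89, 3, 21]):
  L0: [46, 13, 29, 89, 3, 21]
  L1: h(46,13)=(46*31+13)%997=442 h(29,89)=(29*31+89)%997=988 h(3,21)=(3*31+21)%997=114 -> [442, 988, 114]
  L2: h(442,988)=(442*31+988)%997=732 h(114,114)=(114*31+114)%997=657 -> [732, 657]
  L3: h(732,657)=(732*31+657)%997=418 -> [418]
  root=418
After append 55 (leaves=[46, 13, 29, 89, 3, 21, 55]):
  L0: [46, 13, 29, 89, 3, 21, 55]
  L1: h(46,13)=(46*31+13)%997=442 h(29,89)=(29*31+89)%997=988 h(3,21)=(3*31+21)%997=114 h(55,55)=(55*31+55)%997=763 -> [442, 988, 114, 763]
  L2: h(442,988)=(442*31+988)%997=732 h(114,763)=(114*31+763)%997=309 -> [732, 309]
  L3: h(732,309)=(732*31+309)%997=70 -> [70]
  root=70

Answer: 46 442 672 732 839 418 70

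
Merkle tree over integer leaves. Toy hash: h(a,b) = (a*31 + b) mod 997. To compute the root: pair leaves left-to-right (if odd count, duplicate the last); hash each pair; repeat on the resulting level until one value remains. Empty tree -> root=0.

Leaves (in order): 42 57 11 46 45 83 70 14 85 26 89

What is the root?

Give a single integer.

L0: [42, 57, 11, 46, 45, 83, 70, 14, 85, 26, 89]
L1: h(42,57)=(42*31+57)%997=362 h(11,46)=(11*31+46)%997=387 h(45,83)=(45*31+83)%997=481 h(70,14)=(70*31+14)%997=190 h(85,26)=(85*31+26)%997=667 h(89,89)=(89*31+89)%997=854 -> [362, 387, 481, 190, 667, 854]
L2: h(362,387)=(362*31+387)%997=642 h(481,190)=(481*31+190)%997=146 h(667,854)=(667*31+854)%997=594 -> [642, 146, 594]
L3: h(642,146)=(642*31+146)%997=108 h(594,594)=(594*31+594)%997=65 -> [108, 65]
L4: h(108,65)=(108*31+65)%997=422 -> [422]

Answer: 422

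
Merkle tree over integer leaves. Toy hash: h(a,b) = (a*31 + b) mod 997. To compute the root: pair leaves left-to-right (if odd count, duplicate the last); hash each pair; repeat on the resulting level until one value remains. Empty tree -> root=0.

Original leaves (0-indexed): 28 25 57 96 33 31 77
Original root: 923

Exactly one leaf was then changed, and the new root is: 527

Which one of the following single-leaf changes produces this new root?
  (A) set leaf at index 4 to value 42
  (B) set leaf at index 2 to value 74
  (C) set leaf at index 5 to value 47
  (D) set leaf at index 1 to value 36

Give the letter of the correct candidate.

Answer: D

Derivation:
Original leaves: [28, 25, 57, 96, 33, 31, 77]
Target new root: 527
Try each candidate change and compute the resulting root:
Candidate A: set leaf[4] = 42 -> leaves = [28, 25, 57, 96, 42, 31, 77]
  L0: [28, 25, 57, 96, 42, 31, 77]
  L1: h(28,25)=(28*31+25)%997=893 h(57,96)=(57*31+96)%997=866 h(42,31)=(42*31+31)%997=336 h(77,77)=(77*31+77)%997=470 -> [893, 866, 336, 470]
  L2: h(893,866)=(893*31+866)%997=633 h(336,470)=(336*31+470)%997=916 -> [633, 916]
  L3: h(633,916)=(633*31+916)%997=599 -> [599]
  root = 599 != target 527
Candidate B: set leaf[2] = 74 -> leaves = [28, 25, 74, 96, 33, 31, 77]
  L0: [28, 25, 74, 96, 33, 31, 77]
  L1: h(28,25)=(28*31+25)%997=893 h(74,96)=(74*31+96)%997=396 h(33,31)=(33*31+31)%997=57 h(77,77)=(77*31+77)%997=470 -> [893, 396, 57, 470]
  L2: h(893,396)=(893*31+396)%997=163 h(57,470)=(57*31+470)%997=243 -> [163, 243]
  L3: h(163,243)=(163*31+243)%997=311 -> [311]
  root = 311 != target 527
Candidate C: set leaf[5] = 47 -> leaves = [28, 25, 57, 96, 33, 47, 77]
  L0: [28, 25, 57, 96, 33, 47, 77]
  L1: h(28,25)=(28*31+25)%997=893 h(57,96)=(57*31+96)%997=866 h(33,47)=(33*31+47)%997=73 h(77,77)=(77*31+77)%997=470 -> [893, 866, 73, 470]
  L2: h(893,866)=(893*31+866)%997=633 h(73,470)=(73*31+470)%997=739 -> [633, 739]
  L3: h(633,739)=(633*31+739)%997=422 -> [422]
  root = 422 != target 527
Candidate D: set leaf[1] = 36 -> leaves = [28, 36, 57, 96, 33, 31, 77]
  L0: [28, 36, 57, 96, 33, 31, 77]
  L1: h(28,36)=(28*31+36)%997=904 h(57,96)=(57*31+96)%997=866 h(33,31)=(33*31+31)%997=57 h(77,77)=(77*31+77)%997=470 -> [904, 866, 57, 470]
  L2: h(904,866)=(904*31+866)%997=974 h(57,470)=(57*31+470)%997=243 -> [974, 243]
  L3: h(974,243)=(974*31+243)%997=527 -> [527]
  root = 527 == target 527  ** MATCH **
Candidate D produces the target root.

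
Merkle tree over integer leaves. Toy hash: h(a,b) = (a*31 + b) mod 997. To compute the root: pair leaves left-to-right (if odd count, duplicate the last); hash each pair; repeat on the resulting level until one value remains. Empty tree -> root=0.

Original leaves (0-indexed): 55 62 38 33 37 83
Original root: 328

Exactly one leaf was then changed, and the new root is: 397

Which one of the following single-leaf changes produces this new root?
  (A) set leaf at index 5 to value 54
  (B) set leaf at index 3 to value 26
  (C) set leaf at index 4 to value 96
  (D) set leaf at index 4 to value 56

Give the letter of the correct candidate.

Original leaves: [55, 62, 38, 33, 37, 83]
Target new root: 397
Try each candidate change and compute the resulting root:
Candidate A: set leaf[5] = 54 -> leaves = [55, 62, 38, 33, 37, 54]
  L0: [55, 62, 38, 33, 37, 54]
  L1: h(55,62)=(55*31+62)%997=770 h(38,33)=(38*31+33)%997=214 h(37,54)=(37*31+54)%997=204 -> [770, 214, 204]
  L2: h(770,214)=(770*31+214)%997=156 h(204,204)=(204*31+204)%997=546 -> [156, 546]
  L3: h(156,546)=(156*31+546)%997=397 -> [397]
  root = 397 == target 397  ** MATCH **
Candidate B: set leaf[3] = 26 -> leaves = [55, 62, 38, 26, 37, 83]
  L0: [55, 62, 38, 26, 37, 83]
  L1: h(55,62)=(55*31+62)%997=770 h(38,26)=(38*31+26)%997=207 h(37,83)=(37*31+83)%997=233 -> [770, 207, 233]
  L2: h(770,207)=(770*31+207)%997=149 h(233,233)=(233*31+233)%997=477 -> [149, 477]
  L3: h(149,477)=(149*31+477)%997=111 -> [111]
  root = 111 != target 397
Candidate C: set leaf[4] = 96 -> leaves = [55, 62, 38, 33, 96, 83]
  L0: [55, 62, 38, 33, 96, 83]
  L1: h(55,62)=(55*31+62)%997=770 h(38,33)=(38*31+33)%997=214 h(96,83)=(96*31+83)%997=68 -> [770, 214, 68]
  L2: h(770,214)=(770*31+214)%997=156 h(68,68)=(68*31+68)%997=182 -> [156, 182]
  L3: h(156,182)=(156*31+182)%997=33 -> [33]
  root = 33 != target 397
Candidate D: set leaf[4] = 56 -> leaves = [55, 62, 38, 33, 56, 83]
  L0: [55, 62, 38, 33, 56, 83]
  L1: h(55,62)=(55*31+62)%997=770 h(38,33)=(38*31+33)%997=214 h(56,83)=(56*31+83)%997=822 -> [770, 214, 822]
  L2: h(770,214)=(770*31+214)%997=156 h(822,822)=(822*31+822)%997=382 -> [156, 382]
  L3: h(156,382)=(156*31+382)%997=233 -> [233]
  root = 233 != target 397
Candidate A produces the target root.

Answer: A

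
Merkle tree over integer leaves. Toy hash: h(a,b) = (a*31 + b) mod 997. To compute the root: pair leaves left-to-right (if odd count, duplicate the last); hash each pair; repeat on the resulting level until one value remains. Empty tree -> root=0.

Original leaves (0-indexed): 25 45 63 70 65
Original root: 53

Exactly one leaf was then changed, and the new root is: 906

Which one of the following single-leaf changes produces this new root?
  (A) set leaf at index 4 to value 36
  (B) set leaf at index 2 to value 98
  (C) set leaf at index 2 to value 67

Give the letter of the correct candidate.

Original leaves: [25, 45, 63, 70, 65]
Target new root: 906
Try each candidate change and compute the resulting root:
Candidate A: set leaf[4] = 36 -> leaves = [25, 45, 63, 70, 36]
  L0: [25, 45, 63, 70, 36]
  L1: h(25,45)=(25*31+45)%997=820 h(63,70)=(63*31+70)%997=29 h(36,36)=(36*31+36)%997=155 -> [820, 29, 155]
  L2: h(820,29)=(820*31+29)%997=524 h(155,155)=(155*31+155)%997=972 -> [524, 972]
  L3: h(524,972)=(524*31+972)%997=267 -> [267]
  root = 267 != target 906
Candidate B: set leaf[2] = 98 -> leaves = [25, 45, 98, 70, 65]
  L0: [25, 45, 98, 70, 65]
  L1: h(25,45)=(25*31+45)%997=820 h(98,70)=(98*31+70)%997=117 h(65,65)=(65*31+65)%997=86 -> [820, 117, 86]
  L2: h(820,117)=(820*31+117)%997=612 h(86,86)=(86*31+86)%997=758 -> [612, 758]
  L3: h(612,758)=(612*31+758)%997=787 -> [787]
  root = 787 != target 906
Candidate C: set leaf[2] = 67 -> leaves = [25, 45, 67, 70, 65]
  L0: [25, 45, 67, 70, 65]
  L1: h(25,45)=(25*31+45)%997=820 h(67,70)=(67*31+70)%997=153 h(65,65)=(65*31+65)%997=86 -> [820, 153, 86]
  L2: h(820,153)=(820*31+153)%997=648 h(86,86)=(86*31+86)%997=758 -> [648, 758]
  L3: h(648,758)=(648*31+758)%997=906 -> [906]
  root = 906 == target 906  ** MATCH **
Candidate C produces the target root.

Answer: C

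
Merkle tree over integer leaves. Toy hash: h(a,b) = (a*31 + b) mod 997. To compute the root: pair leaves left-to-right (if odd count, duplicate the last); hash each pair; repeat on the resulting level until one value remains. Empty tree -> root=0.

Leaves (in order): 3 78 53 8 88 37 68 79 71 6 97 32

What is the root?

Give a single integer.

Answer: 607

Derivation:
L0: [3, 78, 53, 8, 88, 37, 68, 79, 71, 6, 97, 32]
L1: h(3,78)=(3*31+78)%997=171 h(53,8)=(53*31+8)%997=654 h(88,37)=(88*31+37)%997=771 h(68,79)=(68*31+79)%997=193 h(71,6)=(71*31+6)%997=213 h(97,32)=(97*31+32)%997=48 -> [171, 654, 771, 193, 213, 48]
L2: h(171,654)=(171*31+654)%997=970 h(771,193)=(771*31+193)%997=166 h(213,48)=(213*31+48)%997=669 -> [970, 166, 669]
L3: h(970,166)=(970*31+166)%997=326 h(669,669)=(669*31+669)%997=471 -> [326, 471]
L4: h(326,471)=(326*31+471)%997=607 -> [607]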